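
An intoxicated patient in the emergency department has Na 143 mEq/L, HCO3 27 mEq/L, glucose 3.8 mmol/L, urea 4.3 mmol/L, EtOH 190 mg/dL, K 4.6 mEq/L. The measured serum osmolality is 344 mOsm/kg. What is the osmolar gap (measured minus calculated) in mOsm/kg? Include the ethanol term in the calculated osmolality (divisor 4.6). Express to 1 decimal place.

8.6 mOsm/kg

Calculated osmolality = 2·Na + glucose + urea + ethanol/4.6
= 2·143 + 3.8 + 4.3 + 190/4.6
= 286 + 3.80 + 4.30 + 41.30
= 335.4 mOsm/kg ≈ 335.4 mOsm/kg
Osmolar gap = measured − calculated = 344 − 335.4 = 8.6 mOsm/kg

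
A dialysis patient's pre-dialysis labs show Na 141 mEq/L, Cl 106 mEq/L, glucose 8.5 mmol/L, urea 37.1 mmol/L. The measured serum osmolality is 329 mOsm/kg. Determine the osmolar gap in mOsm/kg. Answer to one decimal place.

1.4 mOsm/kg

Calculated osmolality = 2·Na + glucose + urea
= 2·141 + 8.5 + 37.1
= 282 + 8.50 + 37.10
= 327.6 mOsm/kg ≈ 327.6 mOsm/kg
Osmolar gap = measured − calculated = 329 − 327.6 = 1.4 mOsm/kg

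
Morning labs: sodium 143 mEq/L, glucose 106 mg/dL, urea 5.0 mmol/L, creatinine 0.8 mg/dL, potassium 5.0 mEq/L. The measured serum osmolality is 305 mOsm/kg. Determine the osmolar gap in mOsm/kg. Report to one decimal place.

Calculated osmolality = 2·Na + glucose/18 + urea
= 2·143 + 106/18 + 5
= 286 + 5.89 + 5
= 296.89 mOsm/kg ≈ 296.9 mOsm/kg
Osmolar gap = measured − calculated = 305 − 296.9 = 8.1 mOsm/kg

8.1 mOsm/kg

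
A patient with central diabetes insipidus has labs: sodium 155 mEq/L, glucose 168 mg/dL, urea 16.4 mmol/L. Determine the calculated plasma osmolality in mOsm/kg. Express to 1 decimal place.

335.7 mOsm/kg

Calculated osmolality = 2·Na + glucose/18 + urea
= 2·155 + 168/18 + 16.4
= 310 + 9.33 + 16.40
= 335.73 mOsm/kg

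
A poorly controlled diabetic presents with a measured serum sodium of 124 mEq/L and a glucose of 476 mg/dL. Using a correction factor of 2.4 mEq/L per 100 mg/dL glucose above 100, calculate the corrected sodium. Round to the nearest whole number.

133 mEq/L

Corrected Na = measured Na + 2.4 · (glucose − 100)/100
= 124 + 2.4 · (476 − 100)/100
= 124 + 9
= 133 mEq/L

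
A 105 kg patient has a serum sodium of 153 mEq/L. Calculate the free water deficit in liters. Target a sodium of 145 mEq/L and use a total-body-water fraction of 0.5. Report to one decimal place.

TBW = 0.5 · 105 = 52.5 L
Free water deficit = TBW · (Na/145 − 1)
= 52.5 · (153/145 − 1)
= 52.5 · 0.0552
= 2.9 L

2.9 L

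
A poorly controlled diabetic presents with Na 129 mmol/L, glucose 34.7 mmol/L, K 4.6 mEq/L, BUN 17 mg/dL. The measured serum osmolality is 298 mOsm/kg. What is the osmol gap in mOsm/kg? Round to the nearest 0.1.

-0.8 mOsm/kg

Calculated osmolality = 2·Na + glucose + BUN/2.8
= 2·129 + 34.7 + 17/2.8
= 258 + 34.70 + 6.07
= 298.77 mOsm/kg ≈ 298.8 mOsm/kg
Osmolar gap = measured − calculated = 298 − 298.8 = -0.8 mOsm/kg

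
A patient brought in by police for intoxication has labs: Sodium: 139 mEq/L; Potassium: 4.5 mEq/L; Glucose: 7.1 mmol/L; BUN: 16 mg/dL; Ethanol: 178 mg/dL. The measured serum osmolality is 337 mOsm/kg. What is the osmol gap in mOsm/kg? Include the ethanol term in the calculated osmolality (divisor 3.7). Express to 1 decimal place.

Calculated osmolality = 2·Na + glucose + BUN/2.8 + ethanol/3.7
= 2·139 + 7.1 + 16/2.8 + 178/3.7
= 278 + 7.10 + 5.71 + 48.11
= 338.92 mOsm/kg ≈ 338.9 mOsm/kg
Osmolar gap = measured − calculated = 337 − 338.9 = -1.9 mOsm/kg

-1.9 mOsm/kg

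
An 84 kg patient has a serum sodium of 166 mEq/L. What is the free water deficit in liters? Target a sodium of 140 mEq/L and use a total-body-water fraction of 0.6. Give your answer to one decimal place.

9.4 L

TBW = 0.6 · 84 = 50.4 L
Free water deficit = TBW · (Na/140 − 1)
= 50.4 · (166/140 − 1)
= 50.4 · 0.1857
= 9.36 L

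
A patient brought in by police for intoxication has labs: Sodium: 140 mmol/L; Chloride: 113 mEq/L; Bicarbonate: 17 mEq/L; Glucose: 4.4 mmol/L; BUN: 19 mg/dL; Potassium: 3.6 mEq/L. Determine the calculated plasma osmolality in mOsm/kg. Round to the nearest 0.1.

291.2 mOsm/kg

Calculated osmolality = 2·Na + glucose + BUN/2.8
= 2·140 + 4.4 + 19/2.8
= 280 + 4.40 + 6.79
= 291.19 mOsm/kg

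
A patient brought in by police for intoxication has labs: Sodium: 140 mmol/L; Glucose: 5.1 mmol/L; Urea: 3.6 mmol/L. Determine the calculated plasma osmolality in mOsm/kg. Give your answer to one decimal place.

288.7 mOsm/kg

Calculated osmolality = 2·Na + glucose + urea
= 2·140 + 5.1 + 3.6
= 280 + 5.10 + 3.60
= 288.7 mOsm/kg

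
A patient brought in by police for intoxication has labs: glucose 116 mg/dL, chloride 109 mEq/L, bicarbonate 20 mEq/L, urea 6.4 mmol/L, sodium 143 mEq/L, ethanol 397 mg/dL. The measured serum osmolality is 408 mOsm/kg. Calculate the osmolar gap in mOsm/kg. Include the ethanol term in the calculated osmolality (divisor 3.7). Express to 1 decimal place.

1.9 mOsm/kg

Calculated osmolality = 2·Na + glucose/18 + urea + ethanol/3.7
= 2·143 + 116/18 + 6.4 + 397/3.7
= 286 + 6.44 + 6.40 + 107.30
= 406.14 mOsm/kg ≈ 406.1 mOsm/kg
Osmolar gap = measured − calculated = 408 − 406.1 = 1.9 mOsm/kg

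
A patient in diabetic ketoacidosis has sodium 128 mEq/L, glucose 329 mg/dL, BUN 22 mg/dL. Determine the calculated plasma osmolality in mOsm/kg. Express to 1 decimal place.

282.1 mOsm/kg

Calculated osmolality = 2·Na + glucose/18 + BUN/2.8
= 2·128 + 329/18 + 22/2.8
= 256 + 18.28 + 7.86
= 282.14 mOsm/kg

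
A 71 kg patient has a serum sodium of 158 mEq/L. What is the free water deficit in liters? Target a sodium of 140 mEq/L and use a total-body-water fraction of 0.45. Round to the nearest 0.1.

TBW = 0.45 · 71 = 31.95 L
Free water deficit = TBW · (Na/140 − 1)
= 31.95 · (158/140 − 1)
= 31.95 · 0.1286
= 4.11 L

4.1 L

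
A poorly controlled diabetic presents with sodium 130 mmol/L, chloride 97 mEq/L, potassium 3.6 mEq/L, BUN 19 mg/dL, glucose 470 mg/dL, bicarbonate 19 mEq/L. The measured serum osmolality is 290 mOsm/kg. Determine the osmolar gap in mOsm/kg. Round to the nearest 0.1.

Calculated osmolality = 2·Na + glucose/18 + BUN/2.8
= 2·130 + 470/18 + 19/2.8
= 260 + 26.11 + 6.79
= 292.9 mOsm/kg ≈ 292.9 mOsm/kg
Osmolar gap = measured − calculated = 290 − 292.9 = -2.9 mOsm/kg

-2.9 mOsm/kg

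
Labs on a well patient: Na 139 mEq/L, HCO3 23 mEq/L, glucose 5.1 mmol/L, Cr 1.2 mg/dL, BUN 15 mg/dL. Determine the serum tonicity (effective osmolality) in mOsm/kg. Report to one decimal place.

283.1 mOsm/kg

Effective osmolality excludes urea (freely permeant across cell membranes):
2·Na + glucose
= 2·139 + 5.1
= 278 + 5.1
= 283.1 mOsm/kg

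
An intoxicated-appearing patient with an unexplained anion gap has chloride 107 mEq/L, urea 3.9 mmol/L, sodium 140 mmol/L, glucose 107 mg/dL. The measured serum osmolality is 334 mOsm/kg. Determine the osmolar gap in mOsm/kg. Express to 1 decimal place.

44.2 mOsm/kg

Calculated osmolality = 2·Na + glucose/18 + urea
= 2·140 + 107/18 + 3.9
= 280 + 5.94 + 3.90
= 289.84 mOsm/kg ≈ 289.8 mOsm/kg
Osmolar gap = measured − calculated = 334 − 289.8 = 44.2 mOsm/kg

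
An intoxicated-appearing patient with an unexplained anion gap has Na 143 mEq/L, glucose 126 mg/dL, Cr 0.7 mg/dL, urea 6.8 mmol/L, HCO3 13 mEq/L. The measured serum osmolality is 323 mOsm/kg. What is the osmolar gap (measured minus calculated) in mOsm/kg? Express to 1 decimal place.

Calculated osmolality = 2·Na + glucose/18 + urea
= 2·143 + 126/18 + 6.8
= 286 + 7 + 6.80
= 299.8 mOsm/kg ≈ 299.8 mOsm/kg
Osmolar gap = measured − calculated = 323 − 299.8 = 23.2 mOsm/kg

23.2 mOsm/kg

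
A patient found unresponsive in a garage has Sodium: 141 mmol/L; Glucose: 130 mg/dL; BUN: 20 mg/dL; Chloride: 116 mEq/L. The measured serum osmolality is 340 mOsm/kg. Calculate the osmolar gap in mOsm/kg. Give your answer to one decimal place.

Calculated osmolality = 2·Na + glucose/18 + BUN/2.8
= 2·141 + 130/18 + 20/2.8
= 282 + 7.22 + 7.14
= 296.36 mOsm/kg ≈ 296.4 mOsm/kg
Osmolar gap = measured − calculated = 340 − 296.4 = 43.6 mOsm/kg

43.6 mOsm/kg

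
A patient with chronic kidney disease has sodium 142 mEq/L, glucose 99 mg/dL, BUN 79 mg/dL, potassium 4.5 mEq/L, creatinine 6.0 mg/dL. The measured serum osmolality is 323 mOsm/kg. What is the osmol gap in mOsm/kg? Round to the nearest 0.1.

5.3 mOsm/kg

Calculated osmolality = 2·Na + glucose/18 + BUN/2.8
= 2·142 + 99/18 + 79/2.8
= 284 + 5.50 + 28.21
= 317.71 mOsm/kg ≈ 317.7 mOsm/kg
Osmolar gap = measured − calculated = 323 − 317.7 = 5.3 mOsm/kg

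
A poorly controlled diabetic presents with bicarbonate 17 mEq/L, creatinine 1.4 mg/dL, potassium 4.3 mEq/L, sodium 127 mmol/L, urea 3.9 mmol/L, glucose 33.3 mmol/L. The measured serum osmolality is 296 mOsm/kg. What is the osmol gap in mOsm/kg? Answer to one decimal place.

4.8 mOsm/kg

Calculated osmolality = 2·Na + glucose + urea
= 2·127 + 33.3 + 3.9
= 254 + 33.30 + 3.90
= 291.2 mOsm/kg ≈ 291.2 mOsm/kg
Osmolar gap = measured − calculated = 296 − 291.2 = 4.8 mOsm/kg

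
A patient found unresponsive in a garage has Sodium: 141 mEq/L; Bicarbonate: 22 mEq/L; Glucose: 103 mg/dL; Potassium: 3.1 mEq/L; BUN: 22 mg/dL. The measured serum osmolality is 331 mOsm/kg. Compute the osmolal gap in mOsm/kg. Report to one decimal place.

35.4 mOsm/kg

Calculated osmolality = 2·Na + glucose/18 + BUN/2.8
= 2·141 + 103/18 + 22/2.8
= 282 + 5.72 + 7.86
= 295.58 mOsm/kg ≈ 295.6 mOsm/kg
Osmolar gap = measured − calculated = 331 − 295.6 = 35.4 mOsm/kg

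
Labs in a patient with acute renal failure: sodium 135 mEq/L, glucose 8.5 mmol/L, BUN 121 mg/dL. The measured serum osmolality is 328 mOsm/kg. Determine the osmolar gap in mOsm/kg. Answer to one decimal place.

6.3 mOsm/kg

Calculated osmolality = 2·Na + glucose + BUN/2.8
= 2·135 + 8.5 + 121/2.8
= 270 + 8.50 + 43.21
= 321.71 mOsm/kg ≈ 321.7 mOsm/kg
Osmolar gap = measured − calculated = 328 − 321.7 = 6.3 mOsm/kg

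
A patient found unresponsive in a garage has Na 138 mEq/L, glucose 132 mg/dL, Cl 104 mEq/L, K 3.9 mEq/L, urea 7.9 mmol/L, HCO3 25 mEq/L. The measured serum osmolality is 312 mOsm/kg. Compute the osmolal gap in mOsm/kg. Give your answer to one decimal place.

20.8 mOsm/kg

Calculated osmolality = 2·Na + glucose/18 + urea
= 2·138 + 132/18 + 7.9
= 276 + 7.33 + 7.90
= 291.23 mOsm/kg ≈ 291.2 mOsm/kg
Osmolar gap = measured − calculated = 312 − 291.2 = 20.8 mOsm/kg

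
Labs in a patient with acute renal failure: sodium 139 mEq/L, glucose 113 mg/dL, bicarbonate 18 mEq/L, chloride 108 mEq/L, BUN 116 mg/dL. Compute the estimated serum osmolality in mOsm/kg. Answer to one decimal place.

Calculated osmolality = 2·Na + glucose/18 + BUN/2.8
= 2·139 + 113/18 + 116/2.8
= 278 + 6.28 + 41.43
= 325.71 mOsm/kg

325.7 mOsm/kg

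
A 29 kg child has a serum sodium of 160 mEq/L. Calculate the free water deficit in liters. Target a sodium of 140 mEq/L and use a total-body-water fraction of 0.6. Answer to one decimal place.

TBW = 0.6 · 29 = 17.4 L
Free water deficit = TBW · (Na/140 − 1)
= 17.4 · (160/140 − 1)
= 17.4 · 0.1429
= 2.49 L

2.5 L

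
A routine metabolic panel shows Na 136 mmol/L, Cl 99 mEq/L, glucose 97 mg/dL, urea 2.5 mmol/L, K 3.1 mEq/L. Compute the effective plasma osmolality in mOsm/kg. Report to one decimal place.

277.4 mOsm/kg

Effective osmolality excludes urea (freely permeant across cell membranes):
2·Na + glucose/18
= 2·136 + 97/18
= 272 + 5.39
= 277.39 mOsm/kg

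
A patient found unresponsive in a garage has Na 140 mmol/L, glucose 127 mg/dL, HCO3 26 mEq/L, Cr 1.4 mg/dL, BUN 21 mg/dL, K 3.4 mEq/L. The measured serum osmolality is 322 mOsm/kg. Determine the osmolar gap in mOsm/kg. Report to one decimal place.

27.4 mOsm/kg

Calculated osmolality = 2·Na + glucose/18 + BUN/2.8
= 2·140 + 127/18 + 21/2.8
= 280 + 7.06 + 7.50
= 294.56 mOsm/kg ≈ 294.6 mOsm/kg
Osmolar gap = measured − calculated = 322 − 294.6 = 27.4 mOsm/kg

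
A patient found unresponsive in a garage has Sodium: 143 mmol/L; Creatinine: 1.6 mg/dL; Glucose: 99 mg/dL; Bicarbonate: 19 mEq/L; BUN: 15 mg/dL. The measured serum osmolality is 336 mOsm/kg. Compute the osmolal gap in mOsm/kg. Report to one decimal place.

39.1 mOsm/kg

Calculated osmolality = 2·Na + glucose/18 + BUN/2.8
= 2·143 + 99/18 + 15/2.8
= 286 + 5.50 + 5.36
= 296.86 mOsm/kg ≈ 296.9 mOsm/kg
Osmolar gap = measured − calculated = 336 − 296.9 = 39.1 mOsm/kg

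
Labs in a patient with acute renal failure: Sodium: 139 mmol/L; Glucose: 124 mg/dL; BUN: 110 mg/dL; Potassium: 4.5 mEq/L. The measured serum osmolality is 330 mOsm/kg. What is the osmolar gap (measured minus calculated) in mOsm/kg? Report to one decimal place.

Calculated osmolality = 2·Na + glucose/18 + BUN/2.8
= 2·139 + 124/18 + 110/2.8
= 278 + 6.89 + 39.29
= 324.18 mOsm/kg ≈ 324.2 mOsm/kg
Osmolar gap = measured − calculated = 330 − 324.2 = 5.8 mOsm/kg

5.8 mOsm/kg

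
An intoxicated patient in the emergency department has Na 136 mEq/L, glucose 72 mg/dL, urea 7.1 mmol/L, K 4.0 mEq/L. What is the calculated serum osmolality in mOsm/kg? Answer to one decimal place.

283.1 mOsm/kg

Calculated osmolality = 2·Na + glucose/18 + urea
= 2·136 + 72/18 + 7.1
= 272 + 4 + 7.10
= 283.1 mOsm/kg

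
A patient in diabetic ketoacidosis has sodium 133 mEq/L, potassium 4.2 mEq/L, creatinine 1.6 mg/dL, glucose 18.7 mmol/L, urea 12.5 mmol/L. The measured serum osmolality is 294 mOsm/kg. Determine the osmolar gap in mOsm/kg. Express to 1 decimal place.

-3.2 mOsm/kg

Calculated osmolality = 2·Na + glucose + urea
= 2·133 + 18.7 + 12.5
= 266 + 18.70 + 12.50
= 297.2 mOsm/kg ≈ 297.2 mOsm/kg
Osmolar gap = measured − calculated = 294 − 297.2 = -3.2 mOsm/kg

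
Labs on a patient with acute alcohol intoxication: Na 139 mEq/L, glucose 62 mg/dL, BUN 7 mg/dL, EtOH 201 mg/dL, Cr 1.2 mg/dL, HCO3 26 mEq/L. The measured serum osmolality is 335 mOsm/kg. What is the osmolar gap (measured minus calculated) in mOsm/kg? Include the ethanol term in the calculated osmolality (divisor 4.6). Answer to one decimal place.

Calculated osmolality = 2·Na + glucose/18 + BUN/2.8 + ethanol/4.6
= 2·139 + 62/18 + 7/2.8 + 201/4.6
= 278 + 3.44 + 2.50 + 43.70
= 327.64 mOsm/kg ≈ 327.6 mOsm/kg
Osmolar gap = measured − calculated = 335 − 327.6 = 7.4 mOsm/kg

7.4 mOsm/kg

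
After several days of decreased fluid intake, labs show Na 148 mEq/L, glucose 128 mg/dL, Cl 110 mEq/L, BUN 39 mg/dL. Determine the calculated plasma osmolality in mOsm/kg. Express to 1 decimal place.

Calculated osmolality = 2·Na + glucose/18 + BUN/2.8
= 2·148 + 128/18 + 39/2.8
= 296 + 7.11 + 13.93
= 317.04 mOsm/kg

317.0 mOsm/kg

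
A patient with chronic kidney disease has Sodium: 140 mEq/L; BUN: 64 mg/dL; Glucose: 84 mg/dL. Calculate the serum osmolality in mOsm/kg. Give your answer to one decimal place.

Calculated osmolality = 2·Na + glucose/18 + BUN/2.8
= 2·140 + 84/18 + 64/2.8
= 280 + 4.67 + 22.86
= 307.53 mOsm/kg

307.5 mOsm/kg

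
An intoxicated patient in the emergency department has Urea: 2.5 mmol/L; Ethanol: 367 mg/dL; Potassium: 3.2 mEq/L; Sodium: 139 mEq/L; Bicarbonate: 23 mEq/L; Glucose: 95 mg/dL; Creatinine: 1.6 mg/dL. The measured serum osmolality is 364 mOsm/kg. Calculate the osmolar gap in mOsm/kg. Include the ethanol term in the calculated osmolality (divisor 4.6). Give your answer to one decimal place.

-1.6 mOsm/kg

Calculated osmolality = 2·Na + glucose/18 + urea + ethanol/4.6
= 2·139 + 95/18 + 2.5 + 367/4.6
= 278 + 5.28 + 2.50 + 79.78
= 365.56 mOsm/kg ≈ 365.6 mOsm/kg
Osmolar gap = measured − calculated = 364 − 365.6 = -1.6 mOsm/kg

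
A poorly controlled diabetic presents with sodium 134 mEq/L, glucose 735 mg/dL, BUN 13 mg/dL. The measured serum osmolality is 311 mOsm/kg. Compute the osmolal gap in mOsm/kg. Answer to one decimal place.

-2.5 mOsm/kg

Calculated osmolality = 2·Na + glucose/18 + BUN/2.8
= 2·134 + 735/18 + 13/2.8
= 268 + 40.83 + 4.64
= 313.47 mOsm/kg ≈ 313.5 mOsm/kg
Osmolar gap = measured − calculated = 311 − 313.5 = -2.5 mOsm/kg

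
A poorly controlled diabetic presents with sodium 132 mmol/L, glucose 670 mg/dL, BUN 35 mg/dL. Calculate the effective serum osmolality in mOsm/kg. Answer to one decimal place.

301.2 mOsm/kg

Effective osmolality excludes urea (freely permeant across cell membranes):
2·Na + glucose/18
= 2·132 + 670/18
= 264 + 37.22
= 301.22 mOsm/kg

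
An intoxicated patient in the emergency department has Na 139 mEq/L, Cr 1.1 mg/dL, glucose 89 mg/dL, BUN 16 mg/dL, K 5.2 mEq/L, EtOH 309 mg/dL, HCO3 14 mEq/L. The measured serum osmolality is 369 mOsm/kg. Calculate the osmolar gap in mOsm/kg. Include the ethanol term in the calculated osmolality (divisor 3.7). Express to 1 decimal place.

-3.2 mOsm/kg

Calculated osmolality = 2·Na + glucose/18 + BUN/2.8 + ethanol/3.7
= 2·139 + 89/18 + 16/2.8 + 309/3.7
= 278 + 4.94 + 5.71 + 83.51
= 372.16 mOsm/kg ≈ 372.2 mOsm/kg
Osmolar gap = measured − calculated = 369 − 372.2 = -3.2 mOsm/kg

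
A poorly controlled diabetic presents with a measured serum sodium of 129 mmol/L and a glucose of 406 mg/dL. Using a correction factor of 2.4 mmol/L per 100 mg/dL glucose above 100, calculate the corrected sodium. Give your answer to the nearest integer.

Corrected Na = measured Na + 2.4 · (glucose − 100)/100
= 129 + 2.4 · (406 − 100)/100
= 129 + 7.3
= 136.3 mmol/L

136 mmol/L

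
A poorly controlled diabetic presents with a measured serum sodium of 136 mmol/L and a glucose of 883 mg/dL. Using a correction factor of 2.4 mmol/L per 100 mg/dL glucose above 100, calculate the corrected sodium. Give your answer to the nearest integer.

Corrected Na = measured Na + 2.4 · (glucose − 100)/100
= 136 + 2.4 · (883 − 100)/100
= 136 + 18.8
= 154.8 mmol/L

155 mmol/L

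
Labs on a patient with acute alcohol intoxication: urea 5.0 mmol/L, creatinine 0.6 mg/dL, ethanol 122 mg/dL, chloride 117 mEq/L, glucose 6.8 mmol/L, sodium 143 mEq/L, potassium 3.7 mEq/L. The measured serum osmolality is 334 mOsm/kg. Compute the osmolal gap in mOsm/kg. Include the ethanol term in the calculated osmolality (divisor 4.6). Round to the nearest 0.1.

Calculated osmolality = 2·Na + glucose + urea + ethanol/4.6
= 2·143 + 6.8 + 5 + 122/4.6
= 286 + 6.80 + 5 + 26.52
= 324.32 mOsm/kg ≈ 324.3 mOsm/kg
Osmolar gap = measured − calculated = 334 − 324.3 = 9.7 mOsm/kg

9.7 mOsm/kg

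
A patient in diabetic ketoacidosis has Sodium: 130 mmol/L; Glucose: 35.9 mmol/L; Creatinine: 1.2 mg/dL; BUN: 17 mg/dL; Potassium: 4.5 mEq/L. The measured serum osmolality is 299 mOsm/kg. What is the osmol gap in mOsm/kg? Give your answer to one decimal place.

-3.0 mOsm/kg

Calculated osmolality = 2·Na + glucose + BUN/2.8
= 2·130 + 35.9 + 17/2.8
= 260 + 35.90 + 6.07
= 301.97 mOsm/kg ≈ 302.0 mOsm/kg
Osmolar gap = measured − calculated = 299 − 302.0 = -3.0 mOsm/kg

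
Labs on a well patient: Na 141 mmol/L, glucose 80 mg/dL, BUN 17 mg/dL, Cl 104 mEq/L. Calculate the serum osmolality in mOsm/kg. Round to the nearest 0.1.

Calculated osmolality = 2·Na + glucose/18 + BUN/2.8
= 2·141 + 80/18 + 17/2.8
= 282 + 4.44 + 6.07
= 292.51 mOsm/kg

292.5 mOsm/kg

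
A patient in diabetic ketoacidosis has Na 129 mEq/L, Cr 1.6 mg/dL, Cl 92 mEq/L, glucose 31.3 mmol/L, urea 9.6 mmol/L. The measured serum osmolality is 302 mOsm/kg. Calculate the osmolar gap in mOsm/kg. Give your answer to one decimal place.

Calculated osmolality = 2·Na + glucose + urea
= 2·129 + 31.3 + 9.6
= 258 + 31.30 + 9.60
= 298.9 mOsm/kg ≈ 298.9 mOsm/kg
Osmolar gap = measured − calculated = 302 − 298.9 = 3.1 mOsm/kg

3.1 mOsm/kg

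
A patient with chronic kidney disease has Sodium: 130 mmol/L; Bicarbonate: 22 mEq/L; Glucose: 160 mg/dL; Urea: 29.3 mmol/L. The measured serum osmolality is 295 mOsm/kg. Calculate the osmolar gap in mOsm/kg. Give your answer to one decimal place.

-3.2 mOsm/kg

Calculated osmolality = 2·Na + glucose/18 + urea
= 2·130 + 160/18 + 29.3
= 260 + 8.89 + 29.30
= 298.19 mOsm/kg ≈ 298.2 mOsm/kg
Osmolar gap = measured − calculated = 295 − 298.2 = -3.2 mOsm/kg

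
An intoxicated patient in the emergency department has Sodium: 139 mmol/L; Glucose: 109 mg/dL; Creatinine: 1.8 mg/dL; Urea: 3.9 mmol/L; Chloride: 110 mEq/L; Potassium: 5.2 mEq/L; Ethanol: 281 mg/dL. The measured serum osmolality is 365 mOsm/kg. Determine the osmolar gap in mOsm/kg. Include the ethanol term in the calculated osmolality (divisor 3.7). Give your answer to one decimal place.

Calculated osmolality = 2·Na + glucose/18 + urea + ethanol/3.7
= 2·139 + 109/18 + 3.9 + 281/3.7
= 278 + 6.06 + 3.90 + 75.95
= 363.91 mOsm/kg ≈ 363.9 mOsm/kg
Osmolar gap = measured − calculated = 365 − 363.9 = 1.1 mOsm/kg

1.1 mOsm/kg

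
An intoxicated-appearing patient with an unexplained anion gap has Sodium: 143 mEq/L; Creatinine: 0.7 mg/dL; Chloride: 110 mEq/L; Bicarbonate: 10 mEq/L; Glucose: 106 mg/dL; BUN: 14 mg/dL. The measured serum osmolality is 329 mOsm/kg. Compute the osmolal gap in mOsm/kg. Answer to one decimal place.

32.1 mOsm/kg

Calculated osmolality = 2·Na + glucose/18 + BUN/2.8
= 2·143 + 106/18 + 14/2.8
= 286 + 5.89 + 5
= 296.89 mOsm/kg ≈ 296.9 mOsm/kg
Osmolar gap = measured − calculated = 329 − 296.9 = 32.1 mOsm/kg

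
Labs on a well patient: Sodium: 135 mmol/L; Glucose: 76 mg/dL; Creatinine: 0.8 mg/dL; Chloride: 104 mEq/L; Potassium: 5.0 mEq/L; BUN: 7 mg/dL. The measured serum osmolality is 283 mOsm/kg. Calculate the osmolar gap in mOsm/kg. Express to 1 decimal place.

Calculated osmolality = 2·Na + glucose/18 + BUN/2.8
= 2·135 + 76/18 + 7/2.8
= 270 + 4.22 + 2.50
= 276.72 mOsm/kg ≈ 276.7 mOsm/kg
Osmolar gap = measured − calculated = 283 − 276.7 = 6.3 mOsm/kg

6.3 mOsm/kg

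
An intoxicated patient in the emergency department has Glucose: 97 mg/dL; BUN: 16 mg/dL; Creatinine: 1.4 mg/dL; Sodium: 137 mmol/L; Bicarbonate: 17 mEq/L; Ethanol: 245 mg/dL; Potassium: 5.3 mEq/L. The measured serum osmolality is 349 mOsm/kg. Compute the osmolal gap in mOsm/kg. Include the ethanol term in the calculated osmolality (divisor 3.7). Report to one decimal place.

Calculated osmolality = 2·Na + glucose/18 + BUN/2.8 + ethanol/3.7
= 2·137 + 97/18 + 16/2.8 + 245/3.7
= 274 + 5.39 + 5.71 + 66.22
= 351.32 mOsm/kg ≈ 351.3 mOsm/kg
Osmolar gap = measured − calculated = 349 − 351.3 = -2.3 mOsm/kg

-2.3 mOsm/kg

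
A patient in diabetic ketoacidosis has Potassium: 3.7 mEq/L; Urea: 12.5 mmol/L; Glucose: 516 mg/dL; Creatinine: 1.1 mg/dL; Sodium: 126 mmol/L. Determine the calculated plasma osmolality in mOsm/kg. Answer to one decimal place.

Calculated osmolality = 2·Na + glucose/18 + urea
= 2·126 + 516/18 + 12.5
= 252 + 28.67 + 12.50
= 293.17 mOsm/kg

293.2 mOsm/kg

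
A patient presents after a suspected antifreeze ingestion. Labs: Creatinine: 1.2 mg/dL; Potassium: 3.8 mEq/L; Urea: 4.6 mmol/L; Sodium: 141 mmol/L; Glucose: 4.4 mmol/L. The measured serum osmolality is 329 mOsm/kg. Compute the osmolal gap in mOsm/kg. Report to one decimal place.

38.0 mOsm/kg

Calculated osmolality = 2·Na + glucose + urea
= 2·141 + 4.4 + 4.6
= 282 + 4.40 + 4.60
= 291 mOsm/kg ≈ 291.0 mOsm/kg
Osmolar gap = measured − calculated = 329 − 291.0 = 38.0 mOsm/kg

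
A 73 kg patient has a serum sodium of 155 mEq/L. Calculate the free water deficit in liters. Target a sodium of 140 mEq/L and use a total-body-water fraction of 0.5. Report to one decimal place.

TBW = 0.5 · 73 = 36.5 L
Free water deficit = TBW · (Na/140 − 1)
= 36.5 · (155/140 − 1)
= 36.5 · 0.1071
= 3.91 L

3.9 L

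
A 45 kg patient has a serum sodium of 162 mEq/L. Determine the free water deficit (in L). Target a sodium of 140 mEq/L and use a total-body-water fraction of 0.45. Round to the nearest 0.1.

3.2 L

TBW = 0.45 · 45 = 20.25 L
Free water deficit = TBW · (Na/140 − 1)
= 20.25 · (162/140 − 1)
= 20.25 · 0.1571
= 3.18 L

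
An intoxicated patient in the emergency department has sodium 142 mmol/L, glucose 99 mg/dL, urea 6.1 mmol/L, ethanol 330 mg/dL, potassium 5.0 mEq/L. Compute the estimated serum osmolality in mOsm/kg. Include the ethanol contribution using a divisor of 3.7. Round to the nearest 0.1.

384.8 mOsm/kg

Calculated osmolality = 2·Na + glucose/18 + urea + ethanol/3.7
= 2·142 + 99/18 + 6.1 + 330/3.7
= 284 + 5.50 + 6.10 + 89.19
= 384.79 mOsm/kg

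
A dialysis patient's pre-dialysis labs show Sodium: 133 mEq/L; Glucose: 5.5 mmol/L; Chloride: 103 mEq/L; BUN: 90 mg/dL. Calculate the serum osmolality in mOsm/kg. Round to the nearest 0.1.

303.6 mOsm/kg

Calculated osmolality = 2·Na + glucose + BUN/2.8
= 2·133 + 5.5 + 90/2.8
= 266 + 5.50 + 32.14
= 303.64 mOsm/kg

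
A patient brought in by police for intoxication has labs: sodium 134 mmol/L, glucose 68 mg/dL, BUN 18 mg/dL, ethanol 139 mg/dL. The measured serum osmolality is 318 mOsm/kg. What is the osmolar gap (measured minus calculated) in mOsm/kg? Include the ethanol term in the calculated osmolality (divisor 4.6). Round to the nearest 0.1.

9.6 mOsm/kg

Calculated osmolality = 2·Na + glucose/18 + BUN/2.8 + ethanol/4.6
= 2·134 + 68/18 + 18/2.8 + 139/4.6
= 268 + 3.78 + 6.43 + 30.22
= 308.43 mOsm/kg ≈ 308.4 mOsm/kg
Osmolar gap = measured − calculated = 318 − 308.4 = 9.6 mOsm/kg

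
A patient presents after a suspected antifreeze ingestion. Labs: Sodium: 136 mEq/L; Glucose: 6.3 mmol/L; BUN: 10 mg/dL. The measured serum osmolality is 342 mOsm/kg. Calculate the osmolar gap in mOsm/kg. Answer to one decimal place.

Calculated osmolality = 2·Na + glucose + BUN/2.8
= 2·136 + 6.3 + 10/2.8
= 272 + 6.30 + 3.57
= 281.87 mOsm/kg ≈ 281.9 mOsm/kg
Osmolar gap = measured − calculated = 342 − 281.9 = 60.1 mOsm/kg

60.1 mOsm/kg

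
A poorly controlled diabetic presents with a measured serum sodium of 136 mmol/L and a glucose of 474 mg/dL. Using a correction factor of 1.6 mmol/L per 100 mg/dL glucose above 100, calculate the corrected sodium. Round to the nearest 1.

Corrected Na = measured Na + 1.6 · (glucose − 100)/100
= 136 + 1.6 · (474 − 100)/100
= 136 + 6
= 142 mmol/L

142 mmol/L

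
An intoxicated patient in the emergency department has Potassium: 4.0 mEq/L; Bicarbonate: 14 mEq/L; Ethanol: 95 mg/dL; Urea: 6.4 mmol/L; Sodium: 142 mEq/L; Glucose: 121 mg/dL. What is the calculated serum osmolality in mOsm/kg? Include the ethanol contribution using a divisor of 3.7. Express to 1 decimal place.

322.8 mOsm/kg

Calculated osmolality = 2·Na + glucose/18 + urea + ethanol/3.7
= 2·142 + 121/18 + 6.4 + 95/3.7
= 284 + 6.72 + 6.40 + 25.68
= 322.8 mOsm/kg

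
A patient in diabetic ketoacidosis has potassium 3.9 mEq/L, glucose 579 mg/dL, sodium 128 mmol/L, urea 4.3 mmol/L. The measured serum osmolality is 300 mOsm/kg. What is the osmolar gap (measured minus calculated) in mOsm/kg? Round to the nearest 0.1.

7.5 mOsm/kg

Calculated osmolality = 2·Na + glucose/18 + urea
= 2·128 + 579/18 + 4.3
= 256 + 32.17 + 4.30
= 292.47 mOsm/kg ≈ 292.5 mOsm/kg
Osmolar gap = measured − calculated = 300 − 292.5 = 7.5 mOsm/kg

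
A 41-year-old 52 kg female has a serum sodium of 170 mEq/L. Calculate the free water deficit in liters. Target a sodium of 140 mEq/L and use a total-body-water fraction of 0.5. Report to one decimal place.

5.6 L

TBW = 0.5 · 52 = 26 L
Free water deficit = TBW · (Na/140 − 1)
= 26 · (170/140 − 1)
= 26 · 0.2143
= 5.57 L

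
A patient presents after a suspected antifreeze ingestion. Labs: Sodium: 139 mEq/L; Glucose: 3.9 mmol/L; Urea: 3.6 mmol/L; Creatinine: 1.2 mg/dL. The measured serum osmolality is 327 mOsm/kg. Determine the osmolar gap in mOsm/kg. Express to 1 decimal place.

Calculated osmolality = 2·Na + glucose + urea
= 2·139 + 3.9 + 3.6
= 278 + 3.90 + 3.60
= 285.5 mOsm/kg ≈ 285.5 mOsm/kg
Osmolar gap = measured − calculated = 327 − 285.5 = 41.5 mOsm/kg

41.5 mOsm/kg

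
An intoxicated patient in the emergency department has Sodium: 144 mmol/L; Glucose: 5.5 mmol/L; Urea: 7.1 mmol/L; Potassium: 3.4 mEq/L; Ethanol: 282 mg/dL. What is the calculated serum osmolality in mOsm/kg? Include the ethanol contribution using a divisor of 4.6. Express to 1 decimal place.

361.9 mOsm/kg

Calculated osmolality = 2·Na + glucose + urea + ethanol/4.6
= 2·144 + 5.5 + 7.1 + 282/4.6
= 288 + 5.50 + 7.10 + 61.30
= 361.9 mOsm/kg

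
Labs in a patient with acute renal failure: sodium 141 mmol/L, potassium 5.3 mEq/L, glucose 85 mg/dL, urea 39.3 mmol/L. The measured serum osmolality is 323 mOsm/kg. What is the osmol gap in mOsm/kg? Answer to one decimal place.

-3.0 mOsm/kg

Calculated osmolality = 2·Na + glucose/18 + urea
= 2·141 + 85/18 + 39.3
= 282 + 4.72 + 39.30
= 326.02 mOsm/kg ≈ 326.0 mOsm/kg
Osmolar gap = measured − calculated = 323 − 326.0 = -3.0 mOsm/kg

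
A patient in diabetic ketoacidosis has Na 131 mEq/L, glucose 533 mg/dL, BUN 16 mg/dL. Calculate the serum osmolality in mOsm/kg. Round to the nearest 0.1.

297.3 mOsm/kg

Calculated osmolality = 2·Na + glucose/18 + BUN/2.8
= 2·131 + 533/18 + 16/2.8
= 262 + 29.61 + 5.71
= 297.32 mOsm/kg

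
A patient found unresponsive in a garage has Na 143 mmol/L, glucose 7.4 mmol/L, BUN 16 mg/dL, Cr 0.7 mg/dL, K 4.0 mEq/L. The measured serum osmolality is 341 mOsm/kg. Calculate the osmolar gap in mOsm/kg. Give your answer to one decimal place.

Calculated osmolality = 2·Na + glucose + BUN/2.8
= 2·143 + 7.4 + 16/2.8
= 286 + 7.40 + 5.71
= 299.11 mOsm/kg ≈ 299.1 mOsm/kg
Osmolar gap = measured − calculated = 341 − 299.1 = 41.9 mOsm/kg

41.9 mOsm/kg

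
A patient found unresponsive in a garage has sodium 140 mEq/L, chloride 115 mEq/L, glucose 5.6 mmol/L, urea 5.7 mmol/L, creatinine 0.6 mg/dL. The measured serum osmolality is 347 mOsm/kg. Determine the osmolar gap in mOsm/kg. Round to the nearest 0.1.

55.7 mOsm/kg

Calculated osmolality = 2·Na + glucose + urea
= 2·140 + 5.6 + 5.7
= 280 + 5.60 + 5.70
= 291.3 mOsm/kg ≈ 291.3 mOsm/kg
Osmolar gap = measured − calculated = 347 − 291.3 = 55.7 mOsm/kg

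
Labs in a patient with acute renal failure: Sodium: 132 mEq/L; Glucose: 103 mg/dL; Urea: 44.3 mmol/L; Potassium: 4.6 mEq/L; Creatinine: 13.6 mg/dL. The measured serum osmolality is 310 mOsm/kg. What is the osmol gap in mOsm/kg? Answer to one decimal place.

Calculated osmolality = 2·Na + glucose/18 + urea
= 2·132 + 103/18 + 44.3
= 264 + 5.72 + 44.30
= 314.02 mOsm/kg ≈ 314.0 mOsm/kg
Osmolar gap = measured − calculated = 310 − 314.0 = -4.0 mOsm/kg

-4.0 mOsm/kg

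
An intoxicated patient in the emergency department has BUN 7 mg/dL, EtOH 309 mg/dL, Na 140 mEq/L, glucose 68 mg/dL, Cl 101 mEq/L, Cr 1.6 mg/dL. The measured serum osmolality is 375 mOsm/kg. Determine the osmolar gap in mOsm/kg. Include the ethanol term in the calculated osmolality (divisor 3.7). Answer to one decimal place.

Calculated osmolality = 2·Na + glucose/18 + BUN/2.8 + ethanol/3.7
= 2·140 + 68/18 + 7/2.8 + 309/3.7
= 280 + 3.78 + 2.50 + 83.51
= 369.79 mOsm/kg ≈ 369.8 mOsm/kg
Osmolar gap = measured − calculated = 375 − 369.8 = 5.2 mOsm/kg

5.2 mOsm/kg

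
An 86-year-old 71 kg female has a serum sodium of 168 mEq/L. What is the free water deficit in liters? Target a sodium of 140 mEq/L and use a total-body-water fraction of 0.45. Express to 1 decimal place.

TBW = 0.45 · 71 = 31.95 L
Free water deficit = TBW · (Na/140 − 1)
= 31.95 · (168/140 − 1)
= 31.95 · 0.2
= 6.39 L

6.4 L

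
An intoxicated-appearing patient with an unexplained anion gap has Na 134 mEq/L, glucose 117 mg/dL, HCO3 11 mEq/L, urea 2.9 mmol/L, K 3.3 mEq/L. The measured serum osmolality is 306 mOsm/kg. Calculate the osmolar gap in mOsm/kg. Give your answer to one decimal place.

28.6 mOsm/kg

Calculated osmolality = 2·Na + glucose/18 + urea
= 2·134 + 117/18 + 2.9
= 268 + 6.50 + 2.90
= 277.4 mOsm/kg ≈ 277.4 mOsm/kg
Osmolar gap = measured − calculated = 306 − 277.4 = 28.6 mOsm/kg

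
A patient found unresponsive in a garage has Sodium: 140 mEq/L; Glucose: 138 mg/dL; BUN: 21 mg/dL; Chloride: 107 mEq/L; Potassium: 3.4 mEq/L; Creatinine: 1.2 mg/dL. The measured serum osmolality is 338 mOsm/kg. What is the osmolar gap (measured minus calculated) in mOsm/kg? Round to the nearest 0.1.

Calculated osmolality = 2·Na + glucose/18 + BUN/2.8
= 2·140 + 138/18 + 21/2.8
= 280 + 7.67 + 7.50
= 295.17 mOsm/kg ≈ 295.2 mOsm/kg
Osmolar gap = measured − calculated = 338 − 295.2 = 42.8 mOsm/kg

42.8 mOsm/kg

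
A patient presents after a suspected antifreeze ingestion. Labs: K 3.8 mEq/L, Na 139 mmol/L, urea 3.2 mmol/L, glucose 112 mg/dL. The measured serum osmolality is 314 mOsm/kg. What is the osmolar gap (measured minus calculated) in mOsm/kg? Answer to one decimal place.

Calculated osmolality = 2·Na + glucose/18 + urea
= 2·139 + 112/18 + 3.2
= 278 + 6.22 + 3.20
= 287.42 mOsm/kg ≈ 287.4 mOsm/kg
Osmolar gap = measured − calculated = 314 − 287.4 = 26.6 mOsm/kg

26.6 mOsm/kg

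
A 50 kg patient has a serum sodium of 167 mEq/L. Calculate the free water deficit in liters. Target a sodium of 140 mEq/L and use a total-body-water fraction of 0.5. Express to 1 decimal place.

TBW = 0.5 · 50 = 25 L
Free water deficit = TBW · (Na/140 − 1)
= 25 · (167/140 − 1)
= 25 · 0.1929
= 4.82 L

4.8 L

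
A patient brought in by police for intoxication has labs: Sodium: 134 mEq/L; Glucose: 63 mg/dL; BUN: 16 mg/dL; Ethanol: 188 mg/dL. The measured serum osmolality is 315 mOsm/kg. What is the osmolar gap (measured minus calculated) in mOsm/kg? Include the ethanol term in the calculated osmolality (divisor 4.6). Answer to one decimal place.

Calculated osmolality = 2·Na + glucose/18 + BUN/2.8 + ethanol/4.6
= 2·134 + 63/18 + 16/2.8 + 188/4.6
= 268 + 3.50 + 5.71 + 40.87
= 318.08 mOsm/kg ≈ 318.1 mOsm/kg
Osmolar gap = measured − calculated = 315 − 318.1 = -3.1 mOsm/kg

-3.1 mOsm/kg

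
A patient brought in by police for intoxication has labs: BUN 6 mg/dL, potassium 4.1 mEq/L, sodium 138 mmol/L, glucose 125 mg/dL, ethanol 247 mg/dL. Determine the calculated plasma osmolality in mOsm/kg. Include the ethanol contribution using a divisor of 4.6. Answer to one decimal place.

338.8 mOsm/kg

Calculated osmolality = 2·Na + glucose/18 + BUN/2.8 + ethanol/4.6
= 2·138 + 125/18 + 6/2.8 + 247/4.6
= 276 + 6.94 + 2.14 + 53.70
= 338.78 mOsm/kg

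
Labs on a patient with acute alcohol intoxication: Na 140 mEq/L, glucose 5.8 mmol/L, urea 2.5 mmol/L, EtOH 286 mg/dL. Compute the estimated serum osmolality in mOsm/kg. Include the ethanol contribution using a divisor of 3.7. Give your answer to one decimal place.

Calculated osmolality = 2·Na + glucose + urea + ethanol/3.7
= 2·140 + 5.8 + 2.5 + 286/3.7
= 280 + 5.80 + 2.50 + 77.30
= 365.6 mOsm/kg

365.6 mOsm/kg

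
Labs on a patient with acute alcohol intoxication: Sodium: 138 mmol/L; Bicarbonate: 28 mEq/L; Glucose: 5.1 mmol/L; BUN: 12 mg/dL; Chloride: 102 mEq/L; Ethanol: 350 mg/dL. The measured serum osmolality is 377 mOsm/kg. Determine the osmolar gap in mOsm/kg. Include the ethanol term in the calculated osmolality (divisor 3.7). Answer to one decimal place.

-3.0 mOsm/kg

Calculated osmolality = 2·Na + glucose + BUN/2.8 + ethanol/3.7
= 2·138 + 5.1 + 12/2.8 + 350/3.7
= 276 + 5.10 + 4.29 + 94.59
= 379.98 mOsm/kg ≈ 380.0 mOsm/kg
Osmolar gap = measured − calculated = 377 − 380.0 = -3.0 mOsm/kg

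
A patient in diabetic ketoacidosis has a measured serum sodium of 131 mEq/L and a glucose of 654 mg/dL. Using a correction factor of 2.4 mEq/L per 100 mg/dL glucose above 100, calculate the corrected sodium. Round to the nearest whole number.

144 mEq/L

Corrected Na = measured Na + 2.4 · (glucose − 100)/100
= 131 + 2.4 · (654 − 100)/100
= 131 + 13.3
= 144.3 mEq/L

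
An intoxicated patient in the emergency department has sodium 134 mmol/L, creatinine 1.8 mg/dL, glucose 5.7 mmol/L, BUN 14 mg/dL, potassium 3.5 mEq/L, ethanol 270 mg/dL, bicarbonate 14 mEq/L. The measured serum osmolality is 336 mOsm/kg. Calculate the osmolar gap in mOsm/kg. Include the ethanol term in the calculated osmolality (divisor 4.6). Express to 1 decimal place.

-1.4 mOsm/kg

Calculated osmolality = 2·Na + glucose + BUN/2.8 + ethanol/4.6
= 2·134 + 5.7 + 14/2.8 + 270/4.6
= 268 + 5.70 + 5 + 58.70
= 337.4 mOsm/kg ≈ 337.4 mOsm/kg
Osmolar gap = measured − calculated = 336 − 337.4 = -1.4 mOsm/kg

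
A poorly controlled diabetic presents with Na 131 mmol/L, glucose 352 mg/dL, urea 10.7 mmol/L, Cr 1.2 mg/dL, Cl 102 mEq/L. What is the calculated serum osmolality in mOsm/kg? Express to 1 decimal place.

Calculated osmolality = 2·Na + glucose/18 + urea
= 2·131 + 352/18 + 10.7
= 262 + 19.56 + 10.70
= 292.26 mOsm/kg

292.3 mOsm/kg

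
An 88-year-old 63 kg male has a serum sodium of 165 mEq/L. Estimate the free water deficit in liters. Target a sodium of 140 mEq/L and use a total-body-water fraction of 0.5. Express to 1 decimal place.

5.6 L

TBW = 0.5 · 63 = 31.5 L
Free water deficit = TBW · (Na/140 − 1)
= 31.5 · (165/140 − 1)
= 31.5 · 0.1786
= 5.63 L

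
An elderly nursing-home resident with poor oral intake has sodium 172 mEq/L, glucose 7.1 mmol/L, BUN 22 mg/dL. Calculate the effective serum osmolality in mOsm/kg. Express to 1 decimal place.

Effective osmolality excludes urea (freely permeant across cell membranes):
2·Na + glucose
= 2·172 + 7.1
= 344 + 7.1
= 351.1 mOsm/kg

351.1 mOsm/kg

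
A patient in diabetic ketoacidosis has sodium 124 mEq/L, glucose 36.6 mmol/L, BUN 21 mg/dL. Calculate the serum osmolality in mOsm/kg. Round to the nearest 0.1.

Calculated osmolality = 2·Na + glucose + BUN/2.8
= 2·124 + 36.6 + 21/2.8
= 248 + 36.60 + 7.50
= 292.1 mOsm/kg

292.1 mOsm/kg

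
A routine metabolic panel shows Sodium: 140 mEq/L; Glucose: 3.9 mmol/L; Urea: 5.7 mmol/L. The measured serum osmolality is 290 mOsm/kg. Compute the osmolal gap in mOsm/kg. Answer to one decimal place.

0.4 mOsm/kg

Calculated osmolality = 2·Na + glucose + urea
= 2·140 + 3.9 + 5.7
= 280 + 3.90 + 5.70
= 289.6 mOsm/kg ≈ 289.6 mOsm/kg
Osmolar gap = measured − calculated = 290 − 289.6 = 0.4 mOsm/kg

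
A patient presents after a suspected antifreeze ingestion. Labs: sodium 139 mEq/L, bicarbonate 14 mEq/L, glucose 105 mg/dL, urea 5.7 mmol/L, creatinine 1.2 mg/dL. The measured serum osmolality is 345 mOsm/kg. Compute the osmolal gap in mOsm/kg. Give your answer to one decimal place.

55.5 mOsm/kg

Calculated osmolality = 2·Na + glucose/18 + urea
= 2·139 + 105/18 + 5.7
= 278 + 5.83 + 5.70
= 289.53 mOsm/kg ≈ 289.5 mOsm/kg
Osmolar gap = measured − calculated = 345 − 289.5 = 55.5 mOsm/kg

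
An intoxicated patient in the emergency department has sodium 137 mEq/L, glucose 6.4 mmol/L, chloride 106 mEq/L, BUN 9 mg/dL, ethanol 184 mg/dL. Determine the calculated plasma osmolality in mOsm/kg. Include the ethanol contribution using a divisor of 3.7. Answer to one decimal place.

Calculated osmolality = 2·Na + glucose + BUN/2.8 + ethanol/3.7
= 2·137 + 6.4 + 9/2.8 + 184/3.7
= 274 + 6.40 + 3.21 + 49.73
= 333.34 mOsm/kg

333.3 mOsm/kg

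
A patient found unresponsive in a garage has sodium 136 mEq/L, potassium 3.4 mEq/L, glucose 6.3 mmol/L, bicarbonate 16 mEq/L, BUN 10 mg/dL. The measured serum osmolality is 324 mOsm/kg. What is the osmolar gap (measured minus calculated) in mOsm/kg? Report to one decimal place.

Calculated osmolality = 2·Na + glucose + BUN/2.8
= 2·136 + 6.3 + 10/2.8
= 272 + 6.30 + 3.57
= 281.87 mOsm/kg ≈ 281.9 mOsm/kg
Osmolar gap = measured − calculated = 324 − 281.9 = 42.1 mOsm/kg

42.1 mOsm/kg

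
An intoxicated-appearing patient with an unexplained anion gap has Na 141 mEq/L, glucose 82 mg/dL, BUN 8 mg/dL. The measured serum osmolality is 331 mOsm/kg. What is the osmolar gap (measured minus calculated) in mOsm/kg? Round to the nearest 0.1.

Calculated osmolality = 2·Na + glucose/18 + BUN/2.8
= 2·141 + 82/18 + 8/2.8
= 282 + 4.56 + 2.86
= 289.42 mOsm/kg ≈ 289.4 mOsm/kg
Osmolar gap = measured − calculated = 331 − 289.4 = 41.6 mOsm/kg

41.6 mOsm/kg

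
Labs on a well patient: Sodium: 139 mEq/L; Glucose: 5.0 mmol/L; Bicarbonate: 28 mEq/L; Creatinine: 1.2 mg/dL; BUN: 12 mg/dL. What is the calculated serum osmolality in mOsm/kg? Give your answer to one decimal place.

287.3 mOsm/kg

Calculated osmolality = 2·Na + glucose + BUN/2.8
= 2·139 + 5 + 12/2.8
= 278 + 5 + 4.29
= 287.29 mOsm/kg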